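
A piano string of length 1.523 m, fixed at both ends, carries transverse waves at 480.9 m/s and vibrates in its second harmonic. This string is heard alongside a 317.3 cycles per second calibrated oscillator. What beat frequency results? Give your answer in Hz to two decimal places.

For a string fixed at both ends, f_n = n·v/(2L) = 2·480.9/(2·1.523) = 315.7584 Hz.
f_beat = |315.7584 − 317.3| = 1.54 Hz.

1.54 Hz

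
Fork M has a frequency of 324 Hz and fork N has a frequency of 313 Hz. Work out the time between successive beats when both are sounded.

0.091 s

f_beat = |324 − 313| = 11 Hz.
Beat period T = 1 / f_beat = 1 / 11 s.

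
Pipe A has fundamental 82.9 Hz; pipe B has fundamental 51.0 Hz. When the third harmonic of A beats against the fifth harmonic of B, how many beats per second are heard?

Third harmonic of the first: 3·82.9 = 248.7 Hz.
Fifth harmonic of the second: 5·51.0 = 255.0 Hz.
f_beat = |248.7 − 255.0| = 6.3 Hz.

6.3 Hz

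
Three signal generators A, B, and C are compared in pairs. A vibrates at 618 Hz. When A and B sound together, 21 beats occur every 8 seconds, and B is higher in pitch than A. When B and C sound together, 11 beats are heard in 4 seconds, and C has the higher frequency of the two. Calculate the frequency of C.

623.375 Hz

A–B: Beat frequency = 21/8 = 2.625 Hz.
B is above A, so f_B = 618 + 2.625 = 620.625 Hz.
B–C: Beat frequency = 11/4 = 2.75 Hz.
C is above B, so f_C = 620.625 + 2.75 = 623.375 Hz.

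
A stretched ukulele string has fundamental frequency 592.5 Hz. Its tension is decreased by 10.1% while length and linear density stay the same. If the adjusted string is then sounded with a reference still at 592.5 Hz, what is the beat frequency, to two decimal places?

30.72 Hz

For a string, f ∝ √T, so the new frequency is 592.5·√0.899 = 561.7825 Hz.
f_beat = |561.7825 − 592.5| = 30.72 Hz.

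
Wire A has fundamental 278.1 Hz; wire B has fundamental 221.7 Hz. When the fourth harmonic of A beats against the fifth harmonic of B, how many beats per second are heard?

3.9 Hz

Fourth harmonic of the first: 4·278.1 = 1112.4 Hz.
Fifth harmonic of the second: 5·221.7 = 1108.5 Hz.
f_beat = |1112.4 − 1108.5| = 3.9 Hz.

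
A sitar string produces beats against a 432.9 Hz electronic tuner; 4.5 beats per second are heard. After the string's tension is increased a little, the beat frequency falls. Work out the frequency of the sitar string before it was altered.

428.4 Hz

|f − 432.9| = 4.5, so the sitar string was at either 428.4 Hz or 437.4 Hz.
Higher tension means higher frequency; the adjustment raises the sitar string's frequency.
The beat rate fell, so the adjustment moved the sitar string toward 432.9 Hz — it must have started below the reference.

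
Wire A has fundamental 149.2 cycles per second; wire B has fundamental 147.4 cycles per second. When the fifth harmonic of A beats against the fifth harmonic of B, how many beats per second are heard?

Fifth harmonic of the first: 5·149.2 = 746.0 Hz.
Fifth harmonic of the second: 5·147.4 = 737.0 Hz.
f_beat = |746.0 − 737.0| = 9.0 Hz.

9.0 Hz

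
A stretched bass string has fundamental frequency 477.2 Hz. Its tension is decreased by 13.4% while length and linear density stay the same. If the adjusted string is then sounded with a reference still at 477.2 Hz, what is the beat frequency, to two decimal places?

For a string, f ∝ √T, so the new frequency is 477.2·√0.866 = 444.0781 Hz.
f_beat = |444.0781 − 477.2| = 33.12 Hz.

33.12 Hz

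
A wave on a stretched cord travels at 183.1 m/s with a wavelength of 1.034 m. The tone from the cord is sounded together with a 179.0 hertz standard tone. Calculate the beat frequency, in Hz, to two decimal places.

Source frequency f = v/λ = 183.1/1.034 = 177.0793 Hz.
f_beat = |177.0793 − 179.0| = 1.92 Hz.

1.92 Hz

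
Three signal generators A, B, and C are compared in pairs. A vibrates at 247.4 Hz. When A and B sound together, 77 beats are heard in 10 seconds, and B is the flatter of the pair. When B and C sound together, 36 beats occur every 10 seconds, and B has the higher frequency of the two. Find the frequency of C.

236.1 Hz

A–B: Beat frequency = 77/10 = 7.7 Hz.
B is below A, so f_B = 247.4 − 7.7 = 239.7 Hz.
B–C: Beat frequency = 36/10 = 3.6 Hz.
C is below B, so f_C = 239.7 − 3.6 = 236.1 Hz.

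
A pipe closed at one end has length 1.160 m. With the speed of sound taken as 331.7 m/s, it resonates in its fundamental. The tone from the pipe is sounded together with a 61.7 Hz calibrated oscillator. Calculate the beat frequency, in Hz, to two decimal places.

9.79 Hz

Closed pipe (odd harmonics): f_n = n·v/(4L) = 1·331.7/(4·1.160) = 71.4871 Hz.
f_beat = |71.4871 − 61.7| = 9.79 Hz.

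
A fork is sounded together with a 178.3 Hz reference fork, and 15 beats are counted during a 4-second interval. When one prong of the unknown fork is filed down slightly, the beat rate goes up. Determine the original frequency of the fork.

182.05 Hz

Beat frequency = 15/4 = 3.75 Hz.
|f − 178.3| = 3.75, so the fork was at either 174.55 Hz or 182.05 Hz.
Filing a prong removes mass and raises the fork's frequency; the adjustment raises the fork's frequency.
The beat rate rose, so the adjustment moved the fork further from 178.3 Hz — it was already above the reference.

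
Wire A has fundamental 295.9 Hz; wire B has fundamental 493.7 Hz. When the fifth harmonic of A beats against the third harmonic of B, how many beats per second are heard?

Fifth harmonic of the first: 5·295.9 = 1479.5 Hz.
Third harmonic of the second: 3·493.7 = 1481.1 Hz.
f_beat = |1479.5 − 1481.1| = 1.6 Hz.

1.6 Hz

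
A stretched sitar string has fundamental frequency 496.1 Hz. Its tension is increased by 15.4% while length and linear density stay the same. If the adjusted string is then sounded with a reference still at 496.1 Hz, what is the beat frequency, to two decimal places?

For a string, f ∝ √T, so the new frequency is 496.1·√1.154 = 532.9324 Hz.
f_beat = |532.9324 − 496.1| = 36.83 Hz.

36.83 Hz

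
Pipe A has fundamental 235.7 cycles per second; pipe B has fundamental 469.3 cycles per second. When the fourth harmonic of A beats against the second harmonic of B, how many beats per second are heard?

Fourth harmonic of the first: 4·235.7 = 942.8 Hz.
Second harmonic of the second: 2·469.3 = 938.6 Hz.
f_beat = |942.8 − 938.6| = 4.2 Hz.

4.2 Hz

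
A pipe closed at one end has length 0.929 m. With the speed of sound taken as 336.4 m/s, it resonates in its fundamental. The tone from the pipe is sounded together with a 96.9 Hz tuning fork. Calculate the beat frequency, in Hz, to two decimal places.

Closed pipe (odd harmonics): f_n = n·v/(4L) = 1·336.4/(4·0.929) = 90.5274 Hz.
f_beat = |90.5274 − 96.9| = 6.37 Hz.

6.37 Hz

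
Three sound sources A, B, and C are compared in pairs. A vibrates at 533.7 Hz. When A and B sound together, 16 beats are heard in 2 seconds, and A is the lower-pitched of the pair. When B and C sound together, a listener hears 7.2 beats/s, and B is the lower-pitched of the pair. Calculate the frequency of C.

A–B: Beat frequency = 16/2 = 8 Hz.
B is above A, so f_B = 533.7 + 8 = 541.7 Hz.
C is above B, so f_C = 541.7 + 7.2 = 548.9 Hz.

548.9 Hz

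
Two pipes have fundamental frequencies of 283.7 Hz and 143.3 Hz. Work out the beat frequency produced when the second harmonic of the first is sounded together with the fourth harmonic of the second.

5.8 Hz

Second harmonic of the first: 2·283.7 = 567.4 Hz.
Fourth harmonic of the second: 4·143.3 = 573.2 Hz.
f_beat = |567.4 − 573.2| = 5.8 Hz.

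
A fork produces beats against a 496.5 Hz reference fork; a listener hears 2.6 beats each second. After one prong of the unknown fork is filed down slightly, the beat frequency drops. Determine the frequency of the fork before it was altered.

493.9 Hz

|f − 496.5| = 2.6, so the fork was at either 493.9 Hz or 499.1 Hz.
Filing a prong removes mass and raises the fork's frequency; the adjustment raises the fork's frequency.
The beat rate fell, so the adjustment moved the fork toward 496.5 Hz — it must have started below the reference.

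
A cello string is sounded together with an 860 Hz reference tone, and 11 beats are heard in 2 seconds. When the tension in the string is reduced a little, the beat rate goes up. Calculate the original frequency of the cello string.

Beat frequency = 11/2 = 5.5 Hz.
|f − 860| = 5.5, so the cello string was at either 854.5 Hz or 865.5 Hz.
Lower tension means lower frequency; the adjustment lowers the cello string's frequency.
The beat rate rose, so the adjustment moved the cello string further from 860 Hz — it was already below the reference.

854.5 Hz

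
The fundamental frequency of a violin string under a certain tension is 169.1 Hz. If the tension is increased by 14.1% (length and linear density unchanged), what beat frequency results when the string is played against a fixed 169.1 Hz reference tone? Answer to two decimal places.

11.53 Hz

For a string, f ∝ √T, so the new frequency is 169.1·√1.141 = 180.6286 Hz.
f_beat = |180.6286 − 169.1| = 11.53 Hz.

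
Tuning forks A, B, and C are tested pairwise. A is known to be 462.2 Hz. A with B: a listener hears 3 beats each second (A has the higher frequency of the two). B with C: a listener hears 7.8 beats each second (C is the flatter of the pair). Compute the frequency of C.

451.4 Hz

B is below A, so f_B = 462.2 − 3 = 459.2 Hz.
C is below B, so f_C = 459.2 − 7.8 = 451.4 Hz.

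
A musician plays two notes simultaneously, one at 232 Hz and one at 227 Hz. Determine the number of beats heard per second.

5 Hz

Beats arise from superposition of two nearby frequencies; the beat rate is |f₁ − f₂|.
|232 − 227| = 5 Hz.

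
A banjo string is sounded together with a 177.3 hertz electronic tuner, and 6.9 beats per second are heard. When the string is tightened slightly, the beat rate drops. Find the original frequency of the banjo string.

170.4 Hz

|f − 177.3| = 6.9, so the banjo string was at either 170.4 Hz or 184.2 Hz.
Increasing tension raises a string's frequency; the adjustment raises the banjo string's frequency.
The beat rate fell, so the adjustment moved the banjo string toward 177.3 Hz — it must have started below the reference.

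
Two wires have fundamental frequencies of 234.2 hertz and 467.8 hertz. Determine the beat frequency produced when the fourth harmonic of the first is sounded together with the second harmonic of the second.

Fourth harmonic of the first: 4·234.2 = 936.8 Hz.
Second harmonic of the second: 2·467.8 = 935.6 Hz.
f_beat = |936.8 − 935.6| = 1.2 Hz.

1.2 Hz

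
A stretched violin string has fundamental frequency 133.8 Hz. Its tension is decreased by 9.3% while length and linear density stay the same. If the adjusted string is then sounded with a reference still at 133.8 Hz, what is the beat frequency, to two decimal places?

For a string, f ∝ √T, so the new frequency is 133.8·√0.907 = 127.4265 Hz.
f_beat = |127.4265 − 133.8| = 6.37 Hz.

6.37 Hz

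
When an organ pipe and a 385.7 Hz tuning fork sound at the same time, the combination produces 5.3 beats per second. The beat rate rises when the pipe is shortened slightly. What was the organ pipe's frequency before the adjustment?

|f − 385.7| = 5.3, so the organ pipe was at either 380.4 Hz or 391 Hz.
A shorter pipe has a higher fundamental; the adjustment raises the organ pipe's frequency.
The beat rate rose, so the adjustment moved the organ pipe further from 385.7 Hz — it was already above the reference.

391 Hz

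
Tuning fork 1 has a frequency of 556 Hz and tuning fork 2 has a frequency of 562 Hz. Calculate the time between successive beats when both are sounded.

f_beat = |556 − 562| = 6 Hz.
Beat period T = 1 / f_beat = 1 / 6 s.

0.167 s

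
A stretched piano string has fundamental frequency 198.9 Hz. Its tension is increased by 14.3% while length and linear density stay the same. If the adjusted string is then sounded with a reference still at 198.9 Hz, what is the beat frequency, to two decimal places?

13.75 Hz

For a string, f ∝ √T, so the new frequency is 198.9·√1.143 = 212.6463 Hz.
f_beat = |212.6463 − 198.9| = 13.75 Hz.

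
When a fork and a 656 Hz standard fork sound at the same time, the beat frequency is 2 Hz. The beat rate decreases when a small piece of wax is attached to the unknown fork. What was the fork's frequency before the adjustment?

|f − 656| = 2, so the fork was at either 654 Hz or 658 Hz.
Loading a fork with wax lowers its frequency; the adjustment lowers the fork's frequency.
The beat rate fell, so the adjustment moved the fork toward 656 Hz — it must have started above the reference.

658 Hz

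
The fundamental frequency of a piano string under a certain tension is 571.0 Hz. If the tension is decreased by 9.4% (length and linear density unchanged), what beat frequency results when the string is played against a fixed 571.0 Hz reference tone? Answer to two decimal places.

27.50 Hz

For a string, f ∝ √T, so the new frequency is 571.0·√0.906 = 543.5008 Hz.
f_beat = |543.5008 − 571.0| = 27.50 Hz.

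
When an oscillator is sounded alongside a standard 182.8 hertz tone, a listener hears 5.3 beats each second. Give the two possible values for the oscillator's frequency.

|f − 182.8| = 5.3, so f = 182.8 ± 5.3.

177.5 Hz or 188.1 Hz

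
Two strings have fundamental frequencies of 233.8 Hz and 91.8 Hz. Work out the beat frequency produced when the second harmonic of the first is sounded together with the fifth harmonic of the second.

8.6 Hz

Second harmonic of the first: 2·233.8 = 467.6 Hz.
Fifth harmonic of the second: 5·91.8 = 459.0 Hz.
f_beat = |467.6 − 459.0| = 8.6 Hz.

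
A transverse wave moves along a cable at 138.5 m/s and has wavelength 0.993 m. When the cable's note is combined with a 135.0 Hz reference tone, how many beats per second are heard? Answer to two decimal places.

4.48 Hz

Source frequency f = v/λ = 138.5/0.993 = 139.4763 Hz.
f_beat = |139.4763 − 135.0| = 4.48 Hz.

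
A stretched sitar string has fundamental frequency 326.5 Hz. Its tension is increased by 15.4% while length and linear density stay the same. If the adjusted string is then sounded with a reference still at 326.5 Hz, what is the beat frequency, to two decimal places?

24.24 Hz

For a string, f ∝ √T, so the new frequency is 326.5·√1.154 = 350.7406 Hz.
f_beat = |350.7406 − 326.5| = 24.24 Hz.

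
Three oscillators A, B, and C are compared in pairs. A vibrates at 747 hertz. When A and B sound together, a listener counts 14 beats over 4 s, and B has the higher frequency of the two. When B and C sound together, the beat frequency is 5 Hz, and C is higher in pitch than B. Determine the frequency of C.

A–B: Beat frequency = 14/4 = 3.5 Hz.
B is above A, so f_B = 747 + 3.5 = 750.5 Hz.
C is above B, so f_C = 750.5 + 5 = 755.5 Hz.

755.5 Hz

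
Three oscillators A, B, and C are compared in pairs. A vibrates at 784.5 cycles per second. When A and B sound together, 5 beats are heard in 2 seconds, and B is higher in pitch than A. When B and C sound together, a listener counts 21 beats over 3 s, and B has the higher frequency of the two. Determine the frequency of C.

780 Hz

A–B: Beat frequency = 5/2 = 2.5 Hz.
B is above A, so f_B = 784.5 + 2.5 = 787 Hz.
B–C: Beat frequency = 21/3 = 7 Hz.
C is below B, so f_C = 787 − 7 = 780 Hz.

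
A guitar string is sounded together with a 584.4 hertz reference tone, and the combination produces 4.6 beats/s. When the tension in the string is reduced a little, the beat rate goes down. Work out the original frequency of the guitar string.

|f − 584.4| = 4.6, so the guitar string was at either 579.8 Hz or 589 Hz.
Lower tension means lower frequency; the adjustment lowers the guitar string's frequency.
The beat rate fell, so the adjustment moved the guitar string toward 584.4 Hz — it must have started above the reference.

589 Hz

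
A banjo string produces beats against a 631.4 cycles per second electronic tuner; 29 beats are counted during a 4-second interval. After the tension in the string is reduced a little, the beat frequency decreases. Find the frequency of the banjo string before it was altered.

Beat frequency = 29/4 = 7.25 Hz.
|f − 631.4| = 7.25, so the banjo string was at either 624.15 Hz or 638.65 Hz.
Lower tension means lower frequency; the adjustment lowers the banjo string's frequency.
The beat rate fell, so the adjustment moved the banjo string toward 631.4 Hz — it must have started above the reference.

638.65 Hz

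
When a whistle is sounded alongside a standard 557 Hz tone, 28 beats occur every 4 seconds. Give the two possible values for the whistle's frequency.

550 Hz or 564 Hz

Beat frequency = 28/4 = 7 Hz.
|f − 557| = 7, so f = 557 ± 7.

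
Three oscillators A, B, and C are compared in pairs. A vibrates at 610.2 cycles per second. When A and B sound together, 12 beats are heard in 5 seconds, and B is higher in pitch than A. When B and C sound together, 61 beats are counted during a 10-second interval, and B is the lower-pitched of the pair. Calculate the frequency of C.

A–B: Beat frequency = 12/5 = 2.4 Hz.
B is above A, so f_B = 610.2 + 2.4 = 612.6 Hz.
B–C: Beat frequency = 61/10 = 6.1 Hz.
C is above B, so f_C = 612.6 + 6.1 = 618.7 Hz.

618.7 Hz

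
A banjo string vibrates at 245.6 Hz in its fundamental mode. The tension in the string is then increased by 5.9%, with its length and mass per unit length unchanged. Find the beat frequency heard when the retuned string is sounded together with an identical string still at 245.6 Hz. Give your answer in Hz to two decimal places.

7.14 Hz

For a string, f ∝ √T, so the new frequency is 245.6·√1.059 = 252.7414 Hz.
f_beat = |252.7414 − 245.6| = 7.14 Hz.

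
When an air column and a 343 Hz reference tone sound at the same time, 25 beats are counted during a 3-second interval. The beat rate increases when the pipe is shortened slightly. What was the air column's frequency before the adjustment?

351.3333 Hz

Beat frequency = 25/3 = 8.3333 Hz.
|f − 343| = 8.3333, so the air column was at either 334.6667 Hz or 351.3333 Hz.
A shorter pipe has a higher fundamental; the adjustment raises the air column's frequency.
The beat rate rose, so the adjustment moved the air column further from 343 Hz — it was already above the reference.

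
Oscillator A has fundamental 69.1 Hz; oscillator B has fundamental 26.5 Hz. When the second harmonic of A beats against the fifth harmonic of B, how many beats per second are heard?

5.7 Hz

Second harmonic of the first: 2·69.1 = 138.2 Hz.
Fifth harmonic of the second: 5·26.5 = 132.5 Hz.
f_beat = |138.2 − 132.5| = 5.7 Hz.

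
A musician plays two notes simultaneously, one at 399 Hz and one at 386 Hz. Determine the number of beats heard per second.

13 Hz

The beat frequency equals the magnitude of the frequency difference.
|399 − 386| = 13 Hz.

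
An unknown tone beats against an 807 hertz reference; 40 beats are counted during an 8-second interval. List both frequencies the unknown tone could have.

802 Hz or 812 Hz

Beat frequency = 40/8 = 5 Hz.
|f − 807| = 5, so f = 807 ± 5.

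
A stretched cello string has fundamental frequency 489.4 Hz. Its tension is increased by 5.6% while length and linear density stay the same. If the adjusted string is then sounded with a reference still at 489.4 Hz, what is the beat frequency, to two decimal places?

For a string, f ∝ √T, so the new frequency is 489.4·√1.056 = 502.9165 Hz.
f_beat = |502.9165 − 489.4| = 13.52 Hz.

13.52 Hz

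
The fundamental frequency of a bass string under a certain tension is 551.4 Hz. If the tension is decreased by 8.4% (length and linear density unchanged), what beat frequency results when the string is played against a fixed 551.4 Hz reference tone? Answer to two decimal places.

23.67 Hz

For a string, f ∝ √T, so the new frequency is 551.4·√0.916 = 527.7333 Hz.
f_beat = |527.7333 − 551.4| = 23.67 Hz.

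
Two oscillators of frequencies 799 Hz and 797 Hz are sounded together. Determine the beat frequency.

Beats arise from superposition of two nearby frequencies; the beat rate is |f₁ − f₂|.
|799 − 797| = 2 Hz.

2 Hz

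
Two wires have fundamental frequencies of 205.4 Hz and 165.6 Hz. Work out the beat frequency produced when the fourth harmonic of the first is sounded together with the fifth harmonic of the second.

6.4 Hz

Fourth harmonic of the first: 4·205.4 = 821.6 Hz.
Fifth harmonic of the second: 5·165.6 = 828.0 Hz.
f_beat = |821.6 − 828.0| = 6.4 Hz.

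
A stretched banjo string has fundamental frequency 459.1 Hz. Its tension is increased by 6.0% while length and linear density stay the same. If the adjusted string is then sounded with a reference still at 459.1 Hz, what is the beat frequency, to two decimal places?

For a string, f ∝ √T, so the new frequency is 459.1·√1.060 = 472.6724 Hz.
f_beat = |472.6724 − 459.1| = 13.57 Hz.

13.57 Hz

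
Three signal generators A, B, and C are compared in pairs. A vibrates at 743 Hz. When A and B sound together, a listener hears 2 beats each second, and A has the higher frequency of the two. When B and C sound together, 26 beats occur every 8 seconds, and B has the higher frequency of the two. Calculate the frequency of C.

B is below A, so f_B = 743 − 2 = 741 Hz.
B–C: Beat frequency = 26/8 = 3.25 Hz.
C is below B, so f_C = 741 − 3.25 = 737.75 Hz.

737.75 Hz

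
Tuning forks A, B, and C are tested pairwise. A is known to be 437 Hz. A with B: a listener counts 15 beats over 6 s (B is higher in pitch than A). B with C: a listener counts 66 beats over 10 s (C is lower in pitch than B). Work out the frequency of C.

432.9 Hz

A–B: Beat frequency = 15/6 = 2.5 Hz.
B is above A, so f_B = 437 + 2.5 = 439.5 Hz.
B–C: Beat frequency = 66/10 = 6.6 Hz.
C is below B, so f_C = 439.5 − 6.6 = 432.9 Hz.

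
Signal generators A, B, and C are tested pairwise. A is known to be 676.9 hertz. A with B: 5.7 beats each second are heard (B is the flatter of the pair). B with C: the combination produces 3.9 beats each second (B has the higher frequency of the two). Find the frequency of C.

B is below A, so f_B = 676.9 − 5.7 = 671.2 Hz.
C is below B, so f_C = 671.2 − 3.9 = 667.3 Hz.

667.3 Hz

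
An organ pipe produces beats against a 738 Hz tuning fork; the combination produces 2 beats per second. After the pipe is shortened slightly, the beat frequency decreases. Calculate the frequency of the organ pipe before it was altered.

736 Hz

|f − 738| = 2, so the organ pipe was at either 736 Hz or 740 Hz.
A shorter pipe has a higher fundamental; the adjustment raises the organ pipe's frequency.
The beat rate fell, so the adjustment moved the organ pipe toward 738 Hz — it must have started below the reference.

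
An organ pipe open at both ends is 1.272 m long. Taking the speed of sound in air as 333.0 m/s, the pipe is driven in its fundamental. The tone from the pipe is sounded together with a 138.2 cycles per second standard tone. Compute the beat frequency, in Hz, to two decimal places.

Open pipe: f_n = n·v/(2L) = 1·333.0/(2·1.272) = 130.8962 Hz.
f_beat = |130.8962 − 138.2| = 7.30 Hz.

7.30 Hz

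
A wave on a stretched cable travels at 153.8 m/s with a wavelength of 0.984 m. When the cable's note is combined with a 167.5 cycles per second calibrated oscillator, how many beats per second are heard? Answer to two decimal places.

Source frequency f = v/λ = 153.8/0.984 = 156.3008 Hz.
f_beat = |156.3008 − 167.5| = 11.20 Hz.

11.20 Hz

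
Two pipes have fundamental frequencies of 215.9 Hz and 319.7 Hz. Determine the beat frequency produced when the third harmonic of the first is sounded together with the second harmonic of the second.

Third harmonic of the first: 3·215.9 = 647.7 Hz.
Second harmonic of the second: 2·319.7 = 639.4 Hz.
f_beat = |647.7 − 639.4| = 8.3 Hz.

8.3 Hz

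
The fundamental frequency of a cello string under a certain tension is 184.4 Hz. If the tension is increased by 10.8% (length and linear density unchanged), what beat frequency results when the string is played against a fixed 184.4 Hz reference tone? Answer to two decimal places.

For a string, f ∝ √T, so the new frequency is 184.4·√1.108 = 194.1024 Hz.
f_beat = |194.1024 − 184.4| = 9.70 Hz.

9.70 Hz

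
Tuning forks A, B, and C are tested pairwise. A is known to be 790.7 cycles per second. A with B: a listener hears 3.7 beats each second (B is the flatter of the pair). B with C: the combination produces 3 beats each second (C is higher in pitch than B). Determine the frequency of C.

B is below A, so f_B = 790.7 − 3.7 = 787 Hz.
C is above B, so f_C = 787 + 3 = 790 Hz.

790 Hz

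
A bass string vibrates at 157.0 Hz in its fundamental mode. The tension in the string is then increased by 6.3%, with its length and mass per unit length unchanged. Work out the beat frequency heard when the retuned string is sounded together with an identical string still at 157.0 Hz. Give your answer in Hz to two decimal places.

For a string, f ∝ √T, so the new frequency is 157.0·√1.063 = 161.8700 Hz.
f_beat = |161.8700 − 157.0| = 4.87 Hz.

4.87 Hz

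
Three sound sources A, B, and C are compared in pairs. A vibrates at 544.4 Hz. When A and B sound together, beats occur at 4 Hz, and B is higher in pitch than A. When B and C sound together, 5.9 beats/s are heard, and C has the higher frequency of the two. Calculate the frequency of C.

554.3 Hz

B is above A, so f_B = 544.4 + 4 = 548.4 Hz.
C is above B, so f_C = 548.4 + 5.9 = 554.3 Hz.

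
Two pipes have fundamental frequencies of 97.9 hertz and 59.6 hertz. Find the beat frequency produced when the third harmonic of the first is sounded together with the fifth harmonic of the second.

4.3 Hz

Third harmonic of the first: 3·97.9 = 293.7 Hz.
Fifth harmonic of the second: 5·59.6 = 298.0 Hz.
f_beat = |293.7 − 298.0| = 4.3 Hz.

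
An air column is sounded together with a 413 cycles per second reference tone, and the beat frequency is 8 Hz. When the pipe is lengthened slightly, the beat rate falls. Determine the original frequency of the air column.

421 Hz

|f − 413| = 8, so the air column was at either 405 Hz or 421 Hz.
A longer pipe has a lower fundamental; the adjustment lowers the air column's frequency.
The beat rate fell, so the adjustment moved the air column toward 413 Hz — it must have started above the reference.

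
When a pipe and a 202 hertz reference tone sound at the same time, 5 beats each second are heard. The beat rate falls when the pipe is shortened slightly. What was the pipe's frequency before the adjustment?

|f − 202| = 5, so the pipe was at either 197 Hz or 207 Hz.
A shorter pipe has a higher fundamental; the adjustment raises the pipe's frequency.
The beat rate fell, so the adjustment moved the pipe toward 202 Hz — it must have started below the reference.

197 Hz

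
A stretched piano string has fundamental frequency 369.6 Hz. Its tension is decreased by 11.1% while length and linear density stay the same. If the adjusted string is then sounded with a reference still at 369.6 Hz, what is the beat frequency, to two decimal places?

21.12 Hz

For a string, f ∝ √T, so the new frequency is 369.6·√0.889 = 348.4840 Hz.
f_beat = |348.4840 − 369.6| = 21.12 Hz.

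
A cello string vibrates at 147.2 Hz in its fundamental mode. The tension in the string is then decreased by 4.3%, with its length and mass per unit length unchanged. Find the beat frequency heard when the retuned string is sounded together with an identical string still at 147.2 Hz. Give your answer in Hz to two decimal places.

3.20 Hz

For a string, f ∝ √T, so the new frequency is 147.2·√0.957 = 144.0004 Hz.
f_beat = |144.0004 − 147.2| = 3.20 Hz.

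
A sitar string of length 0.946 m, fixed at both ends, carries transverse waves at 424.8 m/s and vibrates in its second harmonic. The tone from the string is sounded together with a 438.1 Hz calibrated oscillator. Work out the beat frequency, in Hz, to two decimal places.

For a string fixed at both ends, f_n = n·v/(2L) = 2·424.8/(2·0.946) = 449.0486 Hz.
f_beat = |449.0486 − 438.1| = 10.95 Hz.

10.95 Hz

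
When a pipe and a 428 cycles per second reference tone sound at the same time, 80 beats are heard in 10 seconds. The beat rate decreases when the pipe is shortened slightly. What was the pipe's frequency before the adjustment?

420 Hz

Beat frequency = 80/10 = 8 Hz.
|f − 428| = 8, so the pipe was at either 420 Hz or 436 Hz.
A shorter pipe has a higher fundamental; the adjustment raises the pipe's frequency.
The beat rate fell, so the adjustment moved the pipe toward 428 Hz — it must have started below the reference.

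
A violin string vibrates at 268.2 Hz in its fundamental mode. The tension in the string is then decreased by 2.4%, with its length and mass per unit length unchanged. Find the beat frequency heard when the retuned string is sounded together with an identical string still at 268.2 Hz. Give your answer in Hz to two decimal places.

For a string, f ∝ √T, so the new frequency is 268.2·√0.976 = 264.9621 Hz.
f_beat = |264.9621 − 268.2| = 3.24 Hz.

3.24 Hz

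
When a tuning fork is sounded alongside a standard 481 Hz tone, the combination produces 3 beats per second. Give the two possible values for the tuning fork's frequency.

|f − 481| = 3, so f = 481 ± 3.

478 Hz or 484 Hz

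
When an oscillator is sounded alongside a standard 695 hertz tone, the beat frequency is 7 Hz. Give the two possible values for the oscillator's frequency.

|f − 695| = 7, so f = 695 ± 7.

688 Hz or 702 Hz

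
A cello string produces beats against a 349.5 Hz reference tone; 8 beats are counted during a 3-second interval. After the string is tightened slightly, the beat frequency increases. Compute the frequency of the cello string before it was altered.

Beat frequency = 8/3 = 2.6667 Hz.
|f − 349.5| = 2.6667, so the cello string was at either 346.8333 Hz or 352.1667 Hz.
Increasing tension raises a string's frequency; the adjustment raises the cello string's frequency.
The beat rate rose, so the adjustment moved the cello string further from 349.5 Hz — it was already above the reference.

352.1667 Hz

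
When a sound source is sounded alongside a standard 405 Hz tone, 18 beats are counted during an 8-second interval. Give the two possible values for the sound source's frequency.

Beat frequency = 18/8 = 2.25 Hz.
|f − 405| = 2.25, so f = 405 ± 2.25.

402.75 Hz or 407.25 Hz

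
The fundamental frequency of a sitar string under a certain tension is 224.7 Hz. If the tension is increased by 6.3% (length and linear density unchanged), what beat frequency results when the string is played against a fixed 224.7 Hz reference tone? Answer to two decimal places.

6.97 Hz

For a string, f ∝ √T, so the new frequency is 224.7·√1.063 = 231.6699 Hz.
f_beat = |231.6699 − 224.7| = 6.97 Hz.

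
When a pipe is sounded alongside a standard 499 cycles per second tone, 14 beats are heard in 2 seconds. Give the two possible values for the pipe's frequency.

492 Hz or 506 Hz

Beat frequency = 14/2 = 7 Hz.
|f − 499| = 7, so f = 499 ± 7.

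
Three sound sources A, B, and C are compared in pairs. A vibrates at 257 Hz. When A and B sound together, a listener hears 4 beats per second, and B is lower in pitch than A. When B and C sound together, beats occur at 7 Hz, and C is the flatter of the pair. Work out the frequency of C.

B is below A, so f_B = 257 − 4 = 253 Hz.
C is below B, so f_C = 253 − 7 = 246 Hz.

246 Hz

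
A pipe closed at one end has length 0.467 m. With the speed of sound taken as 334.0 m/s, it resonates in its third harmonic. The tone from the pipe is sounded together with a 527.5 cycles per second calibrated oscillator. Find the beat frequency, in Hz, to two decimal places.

Closed pipe (odd harmonics): f_n = n·v/(4L) = 3·334.0/(4·0.467) = 536.4026 Hz.
f_beat = |536.4026 − 527.5| = 8.90 Hz.

8.90 Hz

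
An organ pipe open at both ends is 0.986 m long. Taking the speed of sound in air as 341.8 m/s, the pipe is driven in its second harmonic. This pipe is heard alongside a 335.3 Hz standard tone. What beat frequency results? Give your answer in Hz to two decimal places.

11.35 Hz

Open pipe: f_n = n·v/(2L) = 2·341.8/(2·0.986) = 346.6531 Hz.
f_beat = |346.6531 − 335.3| = 11.35 Hz.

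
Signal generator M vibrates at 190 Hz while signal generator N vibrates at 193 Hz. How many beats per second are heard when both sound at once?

3 Hz

f_beat = |f₁ − f₂|.
|190 − 193| = 3 Hz.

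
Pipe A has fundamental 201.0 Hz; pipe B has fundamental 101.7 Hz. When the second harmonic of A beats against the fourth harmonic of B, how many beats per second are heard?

4.8 Hz

Second harmonic of the first: 2·201.0 = 402.0 Hz.
Fourth harmonic of the second: 4·101.7 = 406.8 Hz.
f_beat = |402.0 − 406.8| = 4.8 Hz.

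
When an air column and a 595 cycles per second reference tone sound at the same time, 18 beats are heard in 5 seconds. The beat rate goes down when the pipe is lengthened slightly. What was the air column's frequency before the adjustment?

598.6 Hz

Beat frequency = 18/5 = 3.6 Hz.
|f − 595| = 3.6, so the air column was at either 591.4 Hz or 598.6 Hz.
A longer pipe has a lower fundamental; the adjustment lowers the air column's frequency.
The beat rate fell, so the adjustment moved the air column toward 595 Hz — it must have started above the reference.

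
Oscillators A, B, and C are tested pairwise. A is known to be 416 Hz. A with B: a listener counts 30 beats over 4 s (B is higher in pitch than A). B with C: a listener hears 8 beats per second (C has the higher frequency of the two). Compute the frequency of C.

431.5 Hz

A–B: Beat frequency = 30/4 = 7.5 Hz.
B is above A, so f_B = 416 + 7.5 = 423.5 Hz.
C is above B, so f_C = 423.5 + 8 = 431.5 Hz.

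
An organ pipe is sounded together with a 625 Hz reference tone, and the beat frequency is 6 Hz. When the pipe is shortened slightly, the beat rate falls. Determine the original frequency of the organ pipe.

|f − 625| = 6, so the organ pipe was at either 619 Hz or 631 Hz.
A shorter pipe has a higher fundamental; the adjustment raises the organ pipe's frequency.
The beat rate fell, so the adjustment moved the organ pipe toward 625 Hz — it must have started below the reference.

619 Hz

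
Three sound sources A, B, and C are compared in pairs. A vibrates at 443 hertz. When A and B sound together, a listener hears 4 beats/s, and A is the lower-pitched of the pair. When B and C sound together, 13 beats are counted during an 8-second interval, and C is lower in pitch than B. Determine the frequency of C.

B is above A, so f_B = 443 + 4 = 447 Hz.
B–C: Beat frequency = 13/8 = 1.625 Hz.
C is below B, so f_C = 447 − 1.625 = 445.375 Hz.

445.375 Hz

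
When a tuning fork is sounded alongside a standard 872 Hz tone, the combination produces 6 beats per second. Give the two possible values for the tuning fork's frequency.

|f − 872| = 6, so f = 872 ± 6.

866 Hz or 878 Hz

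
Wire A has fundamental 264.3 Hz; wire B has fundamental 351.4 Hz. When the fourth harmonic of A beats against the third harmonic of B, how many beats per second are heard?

Fourth harmonic of the first: 4·264.3 = 1057.2 Hz.
Third harmonic of the second: 3·351.4 = 1054.2 Hz.
f_beat = |1057.2 − 1054.2| = 3.0 Hz.

3.0 Hz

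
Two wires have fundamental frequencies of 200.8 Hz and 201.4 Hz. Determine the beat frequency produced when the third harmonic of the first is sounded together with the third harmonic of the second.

1.8 Hz

Third harmonic of the first: 3·200.8 = 602.4 Hz.
Third harmonic of the second: 3·201.4 = 604.2 Hz.
f_beat = |602.4 − 604.2| = 1.8 Hz.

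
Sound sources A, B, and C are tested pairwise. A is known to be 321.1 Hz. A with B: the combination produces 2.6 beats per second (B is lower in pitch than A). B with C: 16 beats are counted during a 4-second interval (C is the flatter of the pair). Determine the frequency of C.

314.5 Hz

B is below A, so f_B = 321.1 − 2.6 = 318.5 Hz.
B–C: Beat frequency = 16/4 = 4 Hz.
C is below B, so f_C = 318.5 − 4 = 314.5 Hz.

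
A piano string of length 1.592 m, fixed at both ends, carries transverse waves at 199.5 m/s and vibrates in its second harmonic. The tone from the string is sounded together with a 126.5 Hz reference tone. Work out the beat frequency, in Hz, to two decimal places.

For a string fixed at both ends, f_n = n·v/(2L) = 2·199.5/(2·1.592) = 125.3141 Hz.
f_beat = |125.3141 − 126.5| = 1.19 Hz.

1.19 Hz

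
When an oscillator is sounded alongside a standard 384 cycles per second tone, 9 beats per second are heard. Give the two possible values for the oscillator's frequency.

375 Hz or 393 Hz

|f − 384| = 9, so f = 384 ± 9.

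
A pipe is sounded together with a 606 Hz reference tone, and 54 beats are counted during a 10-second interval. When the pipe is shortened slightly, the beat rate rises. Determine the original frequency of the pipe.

Beat frequency = 54/10 = 5.4 Hz.
|f − 606| = 5.4, so the pipe was at either 600.6 Hz or 611.4 Hz.
A shorter pipe has a higher fundamental; the adjustment raises the pipe's frequency.
The beat rate rose, so the adjustment moved the pipe further from 606 Hz — it was already above the reference.

611.4 Hz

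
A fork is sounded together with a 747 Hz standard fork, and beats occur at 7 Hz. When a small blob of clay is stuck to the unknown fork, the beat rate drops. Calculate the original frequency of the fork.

|f − 747| = 7, so the fork was at either 740 Hz or 754 Hz.
Adding mass to a fork lowers its frequency; the adjustment lowers the fork's frequency.
The beat rate fell, so the adjustment moved the fork toward 747 Hz — it must have started above the reference.

754 Hz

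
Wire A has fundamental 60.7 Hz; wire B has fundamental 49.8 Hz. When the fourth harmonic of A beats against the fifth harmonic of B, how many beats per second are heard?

Fourth harmonic of the first: 4·60.7 = 242.8 Hz.
Fifth harmonic of the second: 5·49.8 = 249.0 Hz.
f_beat = |242.8 − 249.0| = 6.2 Hz.

6.2 Hz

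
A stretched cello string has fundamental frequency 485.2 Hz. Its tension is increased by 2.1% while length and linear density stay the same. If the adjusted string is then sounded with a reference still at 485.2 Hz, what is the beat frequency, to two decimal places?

For a string, f ∝ √T, so the new frequency is 485.2·√1.021 = 490.2681 Hz.
f_beat = |490.2681 − 485.2| = 5.07 Hz.

5.07 Hz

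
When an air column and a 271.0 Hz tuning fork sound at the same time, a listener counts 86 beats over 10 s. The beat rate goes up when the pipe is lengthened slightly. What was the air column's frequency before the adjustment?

262.4 Hz

Beat frequency = 86/10 = 8.6 Hz.
|f − 271.0| = 8.6, so the air column was at either 262.4 Hz or 279.6 Hz.
A longer pipe has a lower fundamental; the adjustment lowers the air column's frequency.
The beat rate rose, so the adjustment moved the air column further from 271.0 Hz — it was already below the reference.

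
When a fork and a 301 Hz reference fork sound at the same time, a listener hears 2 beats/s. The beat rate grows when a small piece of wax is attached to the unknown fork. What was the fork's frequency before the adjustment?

299 Hz

|f − 301| = 2, so the fork was at either 299 Hz or 303 Hz.
Loading a fork with wax lowers its frequency; the adjustment lowers the fork's frequency.
The beat rate rose, so the adjustment moved the fork further from 301 Hz — it was already below the reference.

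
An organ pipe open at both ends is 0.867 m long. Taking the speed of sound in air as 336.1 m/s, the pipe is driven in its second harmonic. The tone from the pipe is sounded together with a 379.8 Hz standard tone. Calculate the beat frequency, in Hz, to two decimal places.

7.86 Hz

Open pipe: f_n = n·v/(2L) = 2·336.1/(2·0.867) = 387.6586 Hz.
f_beat = |387.6586 − 379.8| = 7.86 Hz.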